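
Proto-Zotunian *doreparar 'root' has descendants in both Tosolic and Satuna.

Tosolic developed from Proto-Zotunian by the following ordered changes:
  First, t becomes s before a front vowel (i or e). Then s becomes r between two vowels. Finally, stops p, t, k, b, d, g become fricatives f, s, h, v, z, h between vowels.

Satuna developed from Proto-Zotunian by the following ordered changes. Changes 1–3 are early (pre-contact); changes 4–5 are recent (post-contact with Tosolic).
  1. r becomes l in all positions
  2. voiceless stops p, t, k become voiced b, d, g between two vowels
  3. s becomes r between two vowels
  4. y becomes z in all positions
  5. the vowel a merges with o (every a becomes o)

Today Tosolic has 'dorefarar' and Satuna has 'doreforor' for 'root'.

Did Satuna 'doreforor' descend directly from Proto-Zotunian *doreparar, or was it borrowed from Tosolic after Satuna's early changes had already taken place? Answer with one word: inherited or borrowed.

borrowed

If inherited, *doreparar would pass through all of Satuna's changes:
Satuna: *doreparar > dolepalal > dolebalal > dolebolol  (by unconditioned shift, intervocalic voicing, vowel merger)
If borrowed from Tosolic 'dorefarar' after the early changes, it would undergo only the recent ones:
  rule 4 (unconditioned shift): no change (dorefarar)
  rule 5 (vowel merger): dorefarar → doreforor
  ⇒ as a loan: doreforor
Satuna 'doreforor' matches the loan outcome 'doreforor', not the inherited 'dolebolol' — it skipped the early Satuna changes, so it was borrowed from Tosolic.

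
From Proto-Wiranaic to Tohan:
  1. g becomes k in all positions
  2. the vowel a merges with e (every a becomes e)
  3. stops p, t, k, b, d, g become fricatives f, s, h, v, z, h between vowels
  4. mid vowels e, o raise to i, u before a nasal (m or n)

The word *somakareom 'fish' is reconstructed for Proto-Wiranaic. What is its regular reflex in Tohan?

Tohan: start from *somakareom.
  rule 1: no change — somakareom
  rule 2 (vowel merger): somakareom → somekereom
  rule 3 (intervocalic lenition): somekereom → somehereom
  rule 4 (pre-nasal raising): somehereom → sumehereum
  ⇒ Tohan sumehereum

sumehereum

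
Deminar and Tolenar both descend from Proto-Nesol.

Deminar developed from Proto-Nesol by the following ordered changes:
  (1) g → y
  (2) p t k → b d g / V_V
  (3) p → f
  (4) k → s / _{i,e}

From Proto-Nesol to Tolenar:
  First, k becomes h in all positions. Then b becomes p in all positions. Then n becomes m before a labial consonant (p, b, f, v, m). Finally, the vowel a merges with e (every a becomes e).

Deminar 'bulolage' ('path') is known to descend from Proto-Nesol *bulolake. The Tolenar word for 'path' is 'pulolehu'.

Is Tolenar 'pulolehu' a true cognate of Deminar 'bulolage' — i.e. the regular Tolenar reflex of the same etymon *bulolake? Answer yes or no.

Derive the expected Tolenar reflex of *bulolake:
Tolenar: *bulolake > bulolahe > pulolahe > pulolehe  (by unconditioned shift, unconditioned shift, vowel merger)
The regular Tolenar reflex would be 'pulolehe', but the attested form is 'pulolehu'. The correspondence is irregular, so they are not cognates (the Tolenar form has a different source).

no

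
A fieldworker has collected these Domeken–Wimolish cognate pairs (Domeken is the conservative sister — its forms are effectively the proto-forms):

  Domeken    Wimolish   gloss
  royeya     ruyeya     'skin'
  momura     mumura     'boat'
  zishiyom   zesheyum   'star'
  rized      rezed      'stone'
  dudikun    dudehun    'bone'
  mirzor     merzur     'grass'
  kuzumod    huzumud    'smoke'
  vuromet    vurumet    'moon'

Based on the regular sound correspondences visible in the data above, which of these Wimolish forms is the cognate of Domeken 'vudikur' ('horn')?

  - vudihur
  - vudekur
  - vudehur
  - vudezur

vudehur

zishiyom ~ zesheyum, rized ~ rezed — Domeken i corresponds to Wimolish e after a consonant, before a consonant other than r, m, n, p, b, f, v.
dudikun ~ dudehun — Domeken k corresponds to Wimolish h between vowels (before a back vowel).
Applying these to Domeken 'vudikur':
  vudikur → vudekur   (i→e after a consonant, before a consonant other than r, m, n, p, b, f, v)
  vudekur → vudehur   (k→h between vowels (before a back vowel))
So the Wimolish cognate is 'vudehur'.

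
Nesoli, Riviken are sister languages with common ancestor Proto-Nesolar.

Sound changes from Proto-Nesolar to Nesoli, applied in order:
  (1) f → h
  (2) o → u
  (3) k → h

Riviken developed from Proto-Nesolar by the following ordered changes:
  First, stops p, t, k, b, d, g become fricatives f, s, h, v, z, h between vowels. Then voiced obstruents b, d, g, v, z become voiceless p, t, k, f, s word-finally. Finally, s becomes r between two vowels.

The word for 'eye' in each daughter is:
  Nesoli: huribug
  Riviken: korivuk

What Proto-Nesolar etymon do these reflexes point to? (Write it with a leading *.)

*koribug

Position 7: Nesoli has g, Riviken has k. Nesoli preserves g here (none of its changes turn any other segment into g), so the proto-segment is *g.
Position 1: Nesoli has h, Riviken has k. Taking the neighbouring segments as reconstructed: Nesoli h could go back to *k or *f or *h; Riviken k can only go back to *k — the one source consistent with every daughter is *k.
This points to *koribug. Verify forward in each daughter:
Nesoli: *koribug
  koribug (rule 1 does not apply)
  koribug → kuribug   [vowel merger]
  kuribug → huribug   [unconditioned shift]
  giving Nesoli huribug.
Riviken: *koribug > korivug > korivuk  (by intervocalic lenition, final devoicing)
Only *koribug yields all of Nesoli huribug, Riviken korivuk.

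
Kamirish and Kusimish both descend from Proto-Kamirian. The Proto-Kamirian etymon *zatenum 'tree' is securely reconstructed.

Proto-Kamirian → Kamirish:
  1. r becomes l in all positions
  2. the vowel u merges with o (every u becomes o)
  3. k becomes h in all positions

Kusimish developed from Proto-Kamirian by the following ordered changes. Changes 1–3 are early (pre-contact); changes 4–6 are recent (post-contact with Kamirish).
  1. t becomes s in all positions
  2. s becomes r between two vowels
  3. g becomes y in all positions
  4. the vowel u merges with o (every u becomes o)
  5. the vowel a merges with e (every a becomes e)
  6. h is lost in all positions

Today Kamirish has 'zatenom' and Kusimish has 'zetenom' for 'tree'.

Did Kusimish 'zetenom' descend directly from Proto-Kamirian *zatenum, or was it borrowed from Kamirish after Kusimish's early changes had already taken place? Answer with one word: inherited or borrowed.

borrowed

If inherited, *zatenum would pass through all of Kusimish's changes:
Kusimish: *zatenum > zasenum > zarenum > zarenom > zerenom  (by unconditioned shift, rhotacism, vowel merger, vowel merger)
If borrowed from Kamirish 'zatenom' after the early changes, it would undergo only the recent ones:
  rule 4 (vowel merger): no change (zatenom)
  rule 5 (vowel merger): zatenom → zetenom
  rule 6 (h-loss): no change (zetenom)
  ⇒ as a loan: zetenom
Kusimish 'zetenom' matches the loan outcome 'zetenom', not the inherited 'zerenom' — it skipped the early Kusimish changes, so it was borrowed from Kamirish.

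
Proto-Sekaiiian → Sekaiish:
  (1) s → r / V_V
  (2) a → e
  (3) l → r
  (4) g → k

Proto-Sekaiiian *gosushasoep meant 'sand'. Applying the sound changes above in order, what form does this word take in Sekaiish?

Sekaiish: start from *gosushasoep.
  rule 1 (rhotacism): gosushasoep → gorusharoep
  rule 2 (vowel merger): gorusharoep → gorusheroep
  rule 3: no change — gorusheroep
  rule 4 (unconditioned shift): gorusheroep → korusheroep
  ⇒ Sekaiish korusheroep

korusheroep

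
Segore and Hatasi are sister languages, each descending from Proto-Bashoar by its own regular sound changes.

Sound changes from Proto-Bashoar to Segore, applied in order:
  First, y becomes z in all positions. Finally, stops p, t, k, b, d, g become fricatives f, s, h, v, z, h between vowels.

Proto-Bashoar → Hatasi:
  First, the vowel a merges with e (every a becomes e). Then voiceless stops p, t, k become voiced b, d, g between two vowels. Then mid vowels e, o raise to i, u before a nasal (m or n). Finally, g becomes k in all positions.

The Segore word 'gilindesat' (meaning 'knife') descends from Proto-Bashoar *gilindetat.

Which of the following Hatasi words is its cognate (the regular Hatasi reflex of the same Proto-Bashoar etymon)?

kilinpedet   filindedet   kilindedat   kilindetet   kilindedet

Hatasi: *gilindetat
  gilindetat → gilindetet   [vowel merger]
  gilindetet → gilindedet   [intervocalic voicing]
  gilindedet (rule 3 does not apply)
  gilindedet → kilindedet   [unconditioned shift]
  giving Hatasi kilindedet.
Only 'kilindedet' matches the regular Hatasi development of *gilindetat.

kilindedet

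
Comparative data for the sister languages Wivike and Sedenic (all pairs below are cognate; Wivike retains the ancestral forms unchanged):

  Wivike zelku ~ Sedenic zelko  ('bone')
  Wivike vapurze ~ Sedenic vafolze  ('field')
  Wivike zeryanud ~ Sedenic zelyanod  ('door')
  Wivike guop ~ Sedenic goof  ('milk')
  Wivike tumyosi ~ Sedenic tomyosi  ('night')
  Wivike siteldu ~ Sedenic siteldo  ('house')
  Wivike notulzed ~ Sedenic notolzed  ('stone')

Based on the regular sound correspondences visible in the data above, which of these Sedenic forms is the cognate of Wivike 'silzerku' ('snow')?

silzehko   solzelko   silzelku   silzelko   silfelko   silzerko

vapurze ~ vafolze, zeryanud ~ zelyanod — Wivike r corresponds to Sedenic l after a vowel, before a consonant other than r, m, n, p, b, f, v.
zelku ~ zelko, siteldu ~ siteldo — Wivike u corresponds to Sedenic o word-finally.
Applying these to Wivike 'silzerku':
  silzerku → silzelku   (r→l after a vowel, before a consonant other than r, m, n, p, b, f, v)
  silzelku → silzelko   (u→o word-finally)
So the Sedenic cognate is 'silzelko'.

silzelko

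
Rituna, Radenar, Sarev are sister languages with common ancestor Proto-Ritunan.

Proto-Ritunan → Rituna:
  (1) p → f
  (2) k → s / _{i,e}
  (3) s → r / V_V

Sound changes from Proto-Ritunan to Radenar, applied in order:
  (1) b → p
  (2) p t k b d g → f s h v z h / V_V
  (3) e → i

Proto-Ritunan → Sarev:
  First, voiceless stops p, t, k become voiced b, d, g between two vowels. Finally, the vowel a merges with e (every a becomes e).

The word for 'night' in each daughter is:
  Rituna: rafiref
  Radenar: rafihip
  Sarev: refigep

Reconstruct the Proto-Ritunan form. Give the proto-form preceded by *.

*rafikep

Position 5: Rituna has r, Radenar has h, Sarev has g. Taking the neighbouring segments as reconstructed: Rituna r could go back to *k or *s or *r; Radenar h could go back to *k or *g or *h; Sarev g could go back to *k or *g — the one source consistent with every daughter is *k.
Position 6: Rituna has e, Radenar has i, Sarev has e. Rituna preserves e here (none of its changes turn any other segment into e), so the proto-segment is *e.
This points to *rafikep. Verify forward in each daughter:
Rituna: start from *rafikep.
  rule 1 (unconditioned shift): rafikep → rafikef
  rule 2 (palatalisation): rafikef → rafisef
  rule 3 (rhotacism): rafisef → rafiref
  ⇒ Rituna rafiref
Radenar: start from *rafikep.
  rule 1: no change — rafikep
  rule 2 (intervocalic lenition): rafikep → rafihep
  rule 3 (vowel merger): rafihep → rafihip
  ⇒ Radenar rafihip
Sarev: *rafikep > rafigep > refigep  (by intervocalic voicing, vowel merger)
*rafikep is the unique common source.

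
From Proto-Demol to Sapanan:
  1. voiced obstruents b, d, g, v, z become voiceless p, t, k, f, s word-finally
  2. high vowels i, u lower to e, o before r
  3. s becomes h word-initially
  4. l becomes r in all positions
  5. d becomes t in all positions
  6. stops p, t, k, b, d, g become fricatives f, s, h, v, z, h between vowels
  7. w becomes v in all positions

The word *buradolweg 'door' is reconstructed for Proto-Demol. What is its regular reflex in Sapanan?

borasorvek

Sapanan: *buradolweg
  buradolweg → buradolwek   [final devoicing]
  buradolwek → boradolwek   [pre-rhotic lowering]
  boradolwek (rule 3 does not apply)
  boradolwek → boradorwek   [unconditioned shift]
  boradorwek → boratorwek   [unconditioned shift]
  boratorwek → borasorwek   [intervocalic lenition]
  borasorwek → borasorvek   [unconditioned shift]
  giving Sapanan borasorvek.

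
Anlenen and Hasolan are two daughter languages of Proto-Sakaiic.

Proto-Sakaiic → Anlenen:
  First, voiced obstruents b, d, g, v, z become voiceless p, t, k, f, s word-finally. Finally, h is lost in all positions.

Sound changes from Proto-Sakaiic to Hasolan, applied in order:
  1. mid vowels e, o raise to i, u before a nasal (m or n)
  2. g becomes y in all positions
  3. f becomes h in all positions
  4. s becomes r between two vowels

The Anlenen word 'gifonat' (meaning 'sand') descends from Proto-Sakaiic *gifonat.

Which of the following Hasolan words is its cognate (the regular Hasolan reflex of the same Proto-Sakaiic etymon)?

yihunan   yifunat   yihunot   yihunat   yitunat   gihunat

Hasolan: start from *gifonat.
  rule 1 (pre-nasal raising): gifonat → gifunat
  rule 2 (unconditioned shift): gifunat → yifunat
  rule 3 (unconditioned shift): yifunat → yihunat
  rule 4: no change — yihunat
  ⇒ Hasolan yihunat
Only 'yihunat' matches the regular Hasolan development of *gifonat.

yihunat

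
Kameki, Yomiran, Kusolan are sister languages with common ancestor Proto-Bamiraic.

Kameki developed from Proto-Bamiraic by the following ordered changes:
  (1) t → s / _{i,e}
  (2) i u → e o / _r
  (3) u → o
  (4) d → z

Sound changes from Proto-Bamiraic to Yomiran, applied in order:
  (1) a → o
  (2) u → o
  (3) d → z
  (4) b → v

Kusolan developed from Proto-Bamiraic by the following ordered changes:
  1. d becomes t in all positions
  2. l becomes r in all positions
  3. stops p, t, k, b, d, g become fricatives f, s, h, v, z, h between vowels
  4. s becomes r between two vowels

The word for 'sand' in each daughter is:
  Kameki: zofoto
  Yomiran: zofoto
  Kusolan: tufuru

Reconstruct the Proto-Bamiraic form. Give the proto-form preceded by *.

Position 1: Kameki has z, Yomiran has z, Kusolan has t. Taking the neighbouring segments as reconstructed: Kameki z could go back to *d or *z; Yomiran z could go back to *d or *z; Kusolan t could go back to *t or *d — the one source consistent with every daughter is *d.
Position 6: Kameki has o, Yomiran has o, Kusolan has u. Kusolan preserves u here (none of its changes turn any other segment into u), so the proto-segment is *u.
Continuing position by position gives *dufutu; check it forward:
Kameki: *dufutu > dofoto > zofoto  (by vowel merger, unconditioned shift)
Yomiran: *dufutu
  dufutu (rule 1 does not apply)
  dufutu → dofoto   [vowel merger]
  dofoto → zofoto   [unconditioned shift]
  zofoto (rule 4 does not apply)
  giving Yomiran zofoto.
Kusolan: *dufutu
  dufutu → tufutu   [unconditioned shift]
  tufutu (rule 2 does not apply)
  tufutu → tufusu   [intervocalic lenition]
  tufusu → tufuru   [rhotacism]
  giving Kusolan tufuru.
Only *dufutu yields all of Kameki zofoto, Yomiran zofoto, Kusolan tufuru.

*dufutu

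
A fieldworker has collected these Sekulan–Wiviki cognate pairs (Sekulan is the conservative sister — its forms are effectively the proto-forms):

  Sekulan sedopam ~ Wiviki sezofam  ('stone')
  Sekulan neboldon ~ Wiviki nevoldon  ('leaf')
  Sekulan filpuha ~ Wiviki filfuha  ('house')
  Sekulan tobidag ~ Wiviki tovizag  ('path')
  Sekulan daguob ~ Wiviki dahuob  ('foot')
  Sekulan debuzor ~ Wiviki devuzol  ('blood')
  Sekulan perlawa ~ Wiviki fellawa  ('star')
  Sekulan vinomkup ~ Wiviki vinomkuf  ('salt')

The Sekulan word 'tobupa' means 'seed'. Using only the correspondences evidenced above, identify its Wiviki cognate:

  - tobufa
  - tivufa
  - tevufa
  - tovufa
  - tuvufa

debuzor ~ devuzol — Sekulan b corresponds to Wiviki v between vowels (before a back vowel).
sedopam ~ sezofam — Sekulan p corresponds to Wiviki f between vowels (before a back vowel).
Applying these to Sekulan 'tobupa':
  tobupa → tovupa   (b→v between vowels (before a back vowel))
  tovupa → tovufa   (p→f between vowels (before a back vowel))
So the Wiviki cognate is 'tovufa'.

tovufa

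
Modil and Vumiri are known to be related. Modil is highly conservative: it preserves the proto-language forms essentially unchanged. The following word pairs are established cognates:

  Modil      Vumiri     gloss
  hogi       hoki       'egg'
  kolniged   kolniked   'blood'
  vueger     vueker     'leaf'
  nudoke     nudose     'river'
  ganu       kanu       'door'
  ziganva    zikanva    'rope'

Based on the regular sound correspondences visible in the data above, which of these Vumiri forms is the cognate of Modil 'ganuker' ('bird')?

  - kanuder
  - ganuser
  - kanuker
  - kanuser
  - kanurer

ganu ~ kanu — Modil g corresponds to Vumiri k word-initially before a back vowel.
nudoke ~ nudose — Modil k corresponds to Vumiri s between vowels (before a front vowel).
Applying these to Modil 'ganuker':
  ganuker → kanuker   (g→k word-initially before a back vowel)
  kanuker → kanuser   (k→s between vowels (before a front vowel))
So the Vumiri cognate is 'kanuser'.

kanuser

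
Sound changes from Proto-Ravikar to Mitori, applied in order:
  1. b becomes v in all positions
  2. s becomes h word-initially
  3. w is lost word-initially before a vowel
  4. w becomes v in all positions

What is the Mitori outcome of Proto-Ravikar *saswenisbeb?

Mitori: *saswenisbeb > saswenisvev > haswenisvev > hasvenisvev  (by unconditioned shift, debuccalisation, unconditioned shift)

hasvenisvev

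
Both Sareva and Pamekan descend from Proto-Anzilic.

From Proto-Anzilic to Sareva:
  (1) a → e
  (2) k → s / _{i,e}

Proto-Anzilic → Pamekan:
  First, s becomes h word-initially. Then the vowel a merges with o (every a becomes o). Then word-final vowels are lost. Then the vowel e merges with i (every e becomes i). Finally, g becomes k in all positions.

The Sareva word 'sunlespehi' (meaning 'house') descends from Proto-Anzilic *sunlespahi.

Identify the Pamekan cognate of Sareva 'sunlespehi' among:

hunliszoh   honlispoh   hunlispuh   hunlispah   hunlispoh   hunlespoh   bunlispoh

hunlispoh

Pamekan: *sunlespahi > hunlespahi > hunlespohi > hunlespoh > hunlispoh  (by debuccalisation, vowel merger, apocope, vowel merger)
Among the options, 'hunlispoh' alone shows every Pamekan change applied in order.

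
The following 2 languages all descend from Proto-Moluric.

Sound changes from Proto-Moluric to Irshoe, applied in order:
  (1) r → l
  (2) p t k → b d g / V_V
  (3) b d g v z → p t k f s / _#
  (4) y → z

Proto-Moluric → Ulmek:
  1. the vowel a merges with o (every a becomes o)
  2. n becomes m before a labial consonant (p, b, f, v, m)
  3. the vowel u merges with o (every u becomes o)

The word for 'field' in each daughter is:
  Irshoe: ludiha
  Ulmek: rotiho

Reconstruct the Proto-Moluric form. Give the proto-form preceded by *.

*rutiha

Position 6: Irshoe has a, Ulmek has o. Irshoe preserves a here (none of its changes turn any other segment into a), so the proto-segment is *a.
Position 3: Irshoe has d, Ulmek has t. Ulmek preserves t here (none of its changes turn any other segment into t), so the proto-segment is *t.
Position 2: Irshoe has u, Ulmek has o. Irshoe preserves u here (none of its changes turn any other segment into u), so the proto-segment is *u.
Continuing position by position gives *rutiha; check it forward:
Irshoe: *rutiha > lutiha > ludiha  (by unconditioned shift, intervocalic voicing)
Ulmek: *rutiha
  rutiha → rutiho   [vowel merger]
  rutiho (rule 2 does not apply)
  rutiho → rotiho   [vowel merger]
  giving Ulmek rotiho.
No other proto-form is consistent with every reflex, so the reconstruction is *rutiha.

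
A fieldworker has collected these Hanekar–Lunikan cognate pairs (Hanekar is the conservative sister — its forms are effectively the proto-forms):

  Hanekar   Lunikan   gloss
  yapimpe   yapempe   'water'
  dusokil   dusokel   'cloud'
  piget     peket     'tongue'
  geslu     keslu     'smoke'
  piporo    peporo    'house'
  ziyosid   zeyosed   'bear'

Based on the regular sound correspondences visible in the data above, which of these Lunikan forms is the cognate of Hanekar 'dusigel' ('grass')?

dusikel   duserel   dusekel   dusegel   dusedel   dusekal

dusokil ~ dusokel, piget ~ peket — Hanekar i corresponds to Lunikan e after a consonant, before a consonant other than r, m, n, p, b, f, v.
piget ~ peket — Hanekar g corresponds to Lunikan k between vowels (before a front vowel).
Applying these to Hanekar 'dusigel':
  dusigel → dusegel   (i→e after a consonant, before a consonant other than r, m, n, p, b, f, v)
  dusegel → dusekel   (g→k between vowels (before a front vowel))
So the Lunikan cognate is 'dusekel'.

dusekel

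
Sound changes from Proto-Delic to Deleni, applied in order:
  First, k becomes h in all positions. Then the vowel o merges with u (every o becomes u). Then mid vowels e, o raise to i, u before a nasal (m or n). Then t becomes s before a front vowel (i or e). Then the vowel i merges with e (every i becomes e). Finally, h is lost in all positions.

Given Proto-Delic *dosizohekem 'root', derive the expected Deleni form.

Deleni: start from *dosizohekem.
  rule 1 (unconditioned shift): dosizohekem → dosizohehem
  rule 2 (vowel merger): dosizohehem → dusizuhehem
  rule 3 (pre-nasal raising): dusizuhehem → dusizuhehim
  rule 4: no change — dusizuhehim
  rule 5 (vowel merger): dusizuhehim → dusezuhehem
  rule 6 (h-loss): dusezuhehem → dusezueem
  ⇒ Deleni dusezueem

dusezueem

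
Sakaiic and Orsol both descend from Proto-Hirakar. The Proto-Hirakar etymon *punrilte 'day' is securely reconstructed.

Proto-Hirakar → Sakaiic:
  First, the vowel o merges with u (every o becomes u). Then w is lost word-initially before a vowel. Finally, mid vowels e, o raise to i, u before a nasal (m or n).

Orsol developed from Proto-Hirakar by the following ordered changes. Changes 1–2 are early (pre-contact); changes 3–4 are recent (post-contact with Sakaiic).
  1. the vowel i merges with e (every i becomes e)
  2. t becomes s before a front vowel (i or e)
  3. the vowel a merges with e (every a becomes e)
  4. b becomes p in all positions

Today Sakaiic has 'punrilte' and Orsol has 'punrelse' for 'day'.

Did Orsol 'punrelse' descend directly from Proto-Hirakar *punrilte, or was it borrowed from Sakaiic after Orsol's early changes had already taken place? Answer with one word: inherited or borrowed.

If inherited, *punrilte would pass through all of Orsol's changes:
Orsol: *punrilte
  punrilte → punrelte   [vowel merger]
  punrelte → punrelse   [palatalisation]
  punrelse (rule 3 does not apply)
  punrelse (rule 4 does not apply)
  giving Orsol punrelse.
If borrowed from Sakaiic 'punrilte' after the early changes, it would undergo only the recent ones:
  rule 3 (vowel merger): no change (punrilte)
  rule 4 (unconditioned shift): no change (punrilte)
  ⇒ as a loan: punrilte
Orsol 'punrelse' matches the inherited outcome exactly, so it is an inherited cognate, not a loan.

inherited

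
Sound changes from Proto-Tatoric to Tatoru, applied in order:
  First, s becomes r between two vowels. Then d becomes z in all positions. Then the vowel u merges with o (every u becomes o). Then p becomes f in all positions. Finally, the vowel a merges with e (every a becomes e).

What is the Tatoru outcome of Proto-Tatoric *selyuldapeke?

Tatoru: start from *selyuldapeke.
  rule 1: no change — selyuldapeke
  rule 2 (unconditioned shift): selyuldapeke → selyulzapeke
  rule 3 (vowel merger): selyulzapeke → selyolzapeke
  rule 4 (unconditioned shift): selyolzapeke → selyolzafeke
  rule 5 (vowel merger): selyolzafeke → selyolzefeke
  ⇒ Tatoru selyolzefeke

selyolzefeke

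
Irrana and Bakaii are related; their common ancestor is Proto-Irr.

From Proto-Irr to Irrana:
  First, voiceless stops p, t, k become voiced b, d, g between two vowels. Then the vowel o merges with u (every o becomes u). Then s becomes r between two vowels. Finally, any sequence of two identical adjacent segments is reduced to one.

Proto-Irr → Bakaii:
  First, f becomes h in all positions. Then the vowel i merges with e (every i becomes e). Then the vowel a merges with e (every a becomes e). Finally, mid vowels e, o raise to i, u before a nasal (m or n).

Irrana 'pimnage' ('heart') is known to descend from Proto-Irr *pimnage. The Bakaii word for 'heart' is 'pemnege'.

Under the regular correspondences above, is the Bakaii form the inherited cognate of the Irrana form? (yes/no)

no

Derive the expected Bakaii reflex of *pimnage:
Bakaii: *pimnage
  pimnage (rule 1 does not apply)
  pimnage → pemnage   [vowel merger]
  pemnage → pemnege   [vowel merger]
  pemnege → pimnege   [pre-nasal raising]
  giving Bakaii pimnege.
The regular Bakaii reflex would be 'pimnege', but the attested form is 'pemnege'. The correspondence is irregular, so they are not cognates (the Bakaii form has a different source).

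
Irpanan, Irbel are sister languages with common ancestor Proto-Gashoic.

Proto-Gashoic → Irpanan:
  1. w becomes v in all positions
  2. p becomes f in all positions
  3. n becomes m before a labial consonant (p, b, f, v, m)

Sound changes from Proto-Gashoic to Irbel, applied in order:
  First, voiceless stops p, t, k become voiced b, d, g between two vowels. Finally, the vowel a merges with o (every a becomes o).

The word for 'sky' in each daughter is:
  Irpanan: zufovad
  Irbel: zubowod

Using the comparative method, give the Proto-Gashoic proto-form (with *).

Position 5: Irpanan has v, Irbel has w. Irbel preserves w here (none of its changes turn any other segment into w), so the proto-segment is *w.
Position 3: Irpanan has f, Irbel has b. Taking the neighbouring segments as reconstructed: Irpanan f could go back to *p or *f; Irbel b could go back to *p or *b — the one source consistent with every daughter is *p.
This points to *zupowad. Verify forward in each daughter:
Irpanan: *zupowad
  zupowad → zupovad   [unconditioned shift]
  zupovad → zufovad   [unconditioned shift]
  zufovad (rule 3 does not apply)
  giving Irpanan zufovad.
Irbel: start from *zupowad.
  rule 1 (intervocalic voicing): zupowad → zubowad
  rule 2 (vowel merger): zubowad → zubowod
  ⇒ Irbel zubowod
No other proto-form is consistent with every reflex, so the reconstruction is *zupowad.

*zupowad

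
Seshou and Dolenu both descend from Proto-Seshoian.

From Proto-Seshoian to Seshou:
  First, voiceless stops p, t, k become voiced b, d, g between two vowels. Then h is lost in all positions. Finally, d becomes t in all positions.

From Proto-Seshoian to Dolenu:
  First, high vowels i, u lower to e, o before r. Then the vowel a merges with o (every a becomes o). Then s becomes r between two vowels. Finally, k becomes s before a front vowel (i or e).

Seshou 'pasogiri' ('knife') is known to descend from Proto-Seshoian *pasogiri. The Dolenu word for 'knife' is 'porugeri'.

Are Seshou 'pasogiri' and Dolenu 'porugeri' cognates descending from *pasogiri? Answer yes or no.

Derive the expected Dolenu reflex of *pasogiri:
Dolenu: start from *pasogiri.
  rule 1 (pre-rhotic lowering): pasogiri → pasogeri
  rule 2 (vowel merger): pasogeri → posogeri
  rule 3 (rhotacism): posogeri → porogeri
  rule 4: no change — porogeri
  ⇒ Dolenu porogeri
The regular Dolenu reflex would be 'porogeri', but the attested form is 'porugeri'. The correspondence is irregular, so they are not cognates (the Dolenu form has a different source).

no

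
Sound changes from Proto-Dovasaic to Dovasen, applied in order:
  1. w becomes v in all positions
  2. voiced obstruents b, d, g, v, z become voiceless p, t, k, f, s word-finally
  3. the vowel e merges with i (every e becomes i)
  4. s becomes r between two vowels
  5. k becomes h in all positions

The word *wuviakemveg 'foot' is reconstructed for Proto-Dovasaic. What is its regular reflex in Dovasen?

vuviahimvih

Dovasen: *wuviakemveg
  wuviakemveg → vuviakemveg   [unconditioned shift]
  vuviakemveg → vuviakemvek   [final devoicing]
  vuviakemvek → vuviakimvik   [vowel merger]
  vuviakimvik (rule 4 does not apply)
  vuviakimvik → vuviahimvih   [unconditioned shift]
  giving Dovasen vuviahimvih.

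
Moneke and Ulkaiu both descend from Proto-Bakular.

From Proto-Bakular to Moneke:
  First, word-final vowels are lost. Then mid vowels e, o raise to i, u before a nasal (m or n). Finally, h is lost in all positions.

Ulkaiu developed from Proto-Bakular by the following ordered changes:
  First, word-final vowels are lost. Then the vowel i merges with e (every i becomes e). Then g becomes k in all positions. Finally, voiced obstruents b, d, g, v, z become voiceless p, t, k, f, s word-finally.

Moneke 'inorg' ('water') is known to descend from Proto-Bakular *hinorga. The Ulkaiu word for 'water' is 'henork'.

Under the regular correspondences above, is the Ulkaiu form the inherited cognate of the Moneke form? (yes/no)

yes

Derive the expected Ulkaiu reflex of *hinorga:
Ulkaiu: start from *hinorga.
  rule 1 (apocope): hinorga → hinorg
  rule 2 (vowel merger): hinorg → henorg
  rule 3 (unconditioned shift): henorg → henork
  rule 4: no change — henork
  ⇒ Ulkaiu henork
Ulkaiu 'henork' matches the regular reflex exactly, so the pair is cognate.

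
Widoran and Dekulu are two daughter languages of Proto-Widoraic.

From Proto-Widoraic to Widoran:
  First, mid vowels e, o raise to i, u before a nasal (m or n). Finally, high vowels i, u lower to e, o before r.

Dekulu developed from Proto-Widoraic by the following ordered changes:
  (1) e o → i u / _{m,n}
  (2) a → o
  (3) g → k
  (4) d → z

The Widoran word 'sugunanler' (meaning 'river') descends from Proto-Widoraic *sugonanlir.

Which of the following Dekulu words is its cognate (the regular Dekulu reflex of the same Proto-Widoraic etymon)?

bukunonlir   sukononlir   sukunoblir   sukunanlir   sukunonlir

sukunonlir

Dekulu: *sugonanlir
  sugonanlir → sugunanlir   [pre-nasal raising]
  sugunanlir → sugunonlir   [vowel merger]
  sugunonlir → sukunonlir   [unconditioned shift]
  sukunonlir (rule 4 does not apply)
  giving Dekulu sukunonlir.
Among the options, 'sukunonlir' alone shows every Dekulu change applied in order.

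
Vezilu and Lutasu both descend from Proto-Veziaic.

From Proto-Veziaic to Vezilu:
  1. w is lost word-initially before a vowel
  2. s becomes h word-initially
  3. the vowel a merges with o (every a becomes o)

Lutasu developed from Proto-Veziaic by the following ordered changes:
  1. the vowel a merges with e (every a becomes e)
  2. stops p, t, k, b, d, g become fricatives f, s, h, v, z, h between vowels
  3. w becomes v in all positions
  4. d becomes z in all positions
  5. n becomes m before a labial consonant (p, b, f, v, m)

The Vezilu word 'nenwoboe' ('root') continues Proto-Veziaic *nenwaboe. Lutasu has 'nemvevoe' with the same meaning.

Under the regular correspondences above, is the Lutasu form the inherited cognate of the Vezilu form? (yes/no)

Derive the expected Lutasu reflex of *nenwaboe:
Lutasu: start from *nenwaboe.
  rule 1 (vowel merger): nenwaboe → nenweboe
  rule 2 (intervocalic lenition): nenweboe → nenwevoe
  rule 3 (unconditioned shift): nenwevoe → nenvevoe
  rule 4: no change — nenvevoe
  rule 5 (nasal place assimilation): nenvevoe → nemvevoe
  ⇒ Lutasu nemvevoe
Lutasu 'nemvevoe' matches the regular reflex exactly, so the pair is cognate.

yes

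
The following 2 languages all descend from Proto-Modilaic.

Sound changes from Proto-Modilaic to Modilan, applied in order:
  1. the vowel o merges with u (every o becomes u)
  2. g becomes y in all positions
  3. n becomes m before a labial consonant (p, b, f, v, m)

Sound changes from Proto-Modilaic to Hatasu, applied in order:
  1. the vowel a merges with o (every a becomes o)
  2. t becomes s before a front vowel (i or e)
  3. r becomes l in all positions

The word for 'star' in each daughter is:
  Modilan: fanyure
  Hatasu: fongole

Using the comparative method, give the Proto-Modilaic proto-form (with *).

Position 2: Modilan has a, Hatasu has o. Modilan preserves a here (none of its changes turn any other segment into a), so the proto-segment is *a.
Position 6: Modilan has r, Hatasu has l. Modilan preserves r here (none of its changes turn any other segment into r), so the proto-segment is *r.
Continuing position by position gives *fangore; check it forward:
Modilan: *fangore
  fangore → fangure   [vowel merger]
  fangure → fanyure   [unconditioned shift]
  fanyure (rule 3 does not apply)
  giving Modilan fanyure.
Hatasu: start from *fangore.
  rule 1 (vowel merger): fangore → fongore
  rule 2: no change — fongore
  rule 3 (unconditioned shift): fongore → fongole
  ⇒ Hatasu fongole
*fangore is the unique common source.

*fangore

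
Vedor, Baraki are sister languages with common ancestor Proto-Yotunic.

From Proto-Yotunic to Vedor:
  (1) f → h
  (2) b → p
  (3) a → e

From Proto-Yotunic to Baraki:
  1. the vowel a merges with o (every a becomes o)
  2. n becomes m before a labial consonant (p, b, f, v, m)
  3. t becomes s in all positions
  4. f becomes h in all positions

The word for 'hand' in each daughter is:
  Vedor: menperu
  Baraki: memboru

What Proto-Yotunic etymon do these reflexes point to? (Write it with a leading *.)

Position 4: Vedor has p, Baraki has b. Baraki preserves b here (none of its changes turn any other segment into b), so the proto-segment is *b.
Position 5: Vedor has e, Baraki has o. Taking the neighbouring segments as reconstructed: Vedor e could go back to *a or *e; Baraki o could go back to *a or *o — the one source consistent with every daughter is *a.
Verify the candidate proto-form against each daughter:
Vedor: start from *menbaru.
  rule 1: no change — menbaru
  rule 2 (unconditioned shift): menbaru → menparu
  rule 3 (vowel merger): menparu → menperu
  ⇒ Vedor menperu
Baraki: *menbaru > menboru > memboru  (by vowel merger, nasal place assimilation)
Only *menbaru yields all of Vedor menperu, Baraki memboru.

*menbaru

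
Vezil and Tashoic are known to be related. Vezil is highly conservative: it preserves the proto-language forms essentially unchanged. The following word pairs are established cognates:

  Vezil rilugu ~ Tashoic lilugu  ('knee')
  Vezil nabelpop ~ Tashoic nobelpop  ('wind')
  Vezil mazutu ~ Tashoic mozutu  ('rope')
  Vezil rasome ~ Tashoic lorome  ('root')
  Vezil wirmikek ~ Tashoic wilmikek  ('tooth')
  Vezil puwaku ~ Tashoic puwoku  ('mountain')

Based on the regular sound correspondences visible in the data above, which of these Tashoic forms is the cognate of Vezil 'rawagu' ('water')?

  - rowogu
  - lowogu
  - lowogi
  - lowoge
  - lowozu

lowogu

rasome ~ lorome — Vezil r corresponds to Tashoic l word-initially before a back vowel.
mazutu ~ mozutu, rasome ~ lorome — Vezil a corresponds to Tashoic o after a consonant, before a consonant other than r, m, n, p, b, f, v.
Applying these to Vezil 'rawagu':
  rawagu → lawagu   (r→l word-initially before a back vowel)
  lawagu → lowagu   (a→o after a consonant, before a consonant other than r, m, n, p, b, f, v)
  lowagu → lowogu   (a→o after a consonant, before a consonant other than r, m, n, p, b, f, v)
So the Tashoic cognate is 'lowogu'.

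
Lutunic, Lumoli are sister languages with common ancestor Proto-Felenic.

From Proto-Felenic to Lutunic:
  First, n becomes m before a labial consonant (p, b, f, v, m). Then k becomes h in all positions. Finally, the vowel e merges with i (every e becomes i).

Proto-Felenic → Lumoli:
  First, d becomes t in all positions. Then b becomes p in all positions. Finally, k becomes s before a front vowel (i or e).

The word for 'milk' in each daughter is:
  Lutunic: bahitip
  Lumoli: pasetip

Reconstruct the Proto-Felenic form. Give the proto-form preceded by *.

*baketip

Position 1: Lutunic has b, Lumoli has p. Lutunic preserves b here (none of its changes turn any other segment into b), so the proto-segment is *b.
Position 3: Lutunic has h, Lumoli has s. Taking the neighbouring segments as reconstructed: Lutunic h could go back to *k or *h; Lumoli s could go back to *k or *s — the one source consistent with every daughter is *k.
This points to *baketip. Verify forward in each daughter:
Lutunic: *baketip
  baketip (rule 1 does not apply)
  baketip → bahetip   [unconditioned shift]
  bahetip → bahitip   [vowel merger]
  giving Lutunic bahitip.
Lumoli: start from *baketip.
  rule 1: no change — baketip
  rule 2 (unconditioned shift): baketip → paketip
  rule 3 (palatalisation): paketip → pasetip
  ⇒ Lumoli pasetip
Only *baketip yields all of Lutunic bahitip, Lumoli pasetip.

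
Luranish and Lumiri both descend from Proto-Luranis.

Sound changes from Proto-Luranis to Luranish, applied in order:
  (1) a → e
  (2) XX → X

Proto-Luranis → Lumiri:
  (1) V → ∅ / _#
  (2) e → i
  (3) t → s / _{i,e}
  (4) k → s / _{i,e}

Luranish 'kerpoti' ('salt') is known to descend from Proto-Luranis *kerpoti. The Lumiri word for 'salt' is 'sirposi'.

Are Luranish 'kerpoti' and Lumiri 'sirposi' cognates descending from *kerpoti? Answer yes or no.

Derive the expected Lumiri reflex of *kerpoti:
Lumiri: *kerpoti
  kerpoti → kerpot   [apocope]
  kerpot → kirpot   [vowel merger]
  kirpot (rule 3 does not apply)
  kirpot → sirpot   [palatalisation]
  giving Lumiri sirpot.
The regular Lumiri reflex would be 'sirpot', but the attested form is 'sirposi'. The correspondence is irregular, so they are not cognates (the Lumiri form has a different source).

no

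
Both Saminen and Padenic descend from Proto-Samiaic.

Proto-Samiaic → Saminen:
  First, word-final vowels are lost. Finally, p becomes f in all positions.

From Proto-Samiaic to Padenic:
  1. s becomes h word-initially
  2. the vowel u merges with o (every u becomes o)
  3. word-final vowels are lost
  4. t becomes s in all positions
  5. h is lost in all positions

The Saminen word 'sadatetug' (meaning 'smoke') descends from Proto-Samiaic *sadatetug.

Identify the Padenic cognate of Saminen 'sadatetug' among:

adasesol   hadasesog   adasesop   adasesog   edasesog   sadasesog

adasesog

Padenic: *sadatetug > hadatetug > hadatetog > hadasesog > adasesog  (by debuccalisation, vowel merger, unconditioned shift, h-loss)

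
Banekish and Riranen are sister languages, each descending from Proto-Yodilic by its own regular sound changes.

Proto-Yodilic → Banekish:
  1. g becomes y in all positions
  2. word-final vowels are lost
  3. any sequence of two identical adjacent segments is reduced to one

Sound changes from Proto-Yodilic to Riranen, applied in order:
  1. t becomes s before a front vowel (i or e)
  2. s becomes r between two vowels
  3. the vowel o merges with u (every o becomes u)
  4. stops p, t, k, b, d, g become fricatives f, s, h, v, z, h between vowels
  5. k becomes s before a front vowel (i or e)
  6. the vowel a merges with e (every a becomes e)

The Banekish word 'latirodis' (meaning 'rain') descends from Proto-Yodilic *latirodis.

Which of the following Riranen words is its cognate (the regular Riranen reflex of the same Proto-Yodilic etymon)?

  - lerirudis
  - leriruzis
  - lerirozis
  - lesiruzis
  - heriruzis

leriruzis

Riranen: *latirodis > lasirodis > larirodis > larirudis > lariruzis > leriruzis  (by palatalisation, rhotacism, vowel merger, intervocalic lenition, vowel merger)
Only 'leriruzis' matches the regular Riranen development of *latirodis.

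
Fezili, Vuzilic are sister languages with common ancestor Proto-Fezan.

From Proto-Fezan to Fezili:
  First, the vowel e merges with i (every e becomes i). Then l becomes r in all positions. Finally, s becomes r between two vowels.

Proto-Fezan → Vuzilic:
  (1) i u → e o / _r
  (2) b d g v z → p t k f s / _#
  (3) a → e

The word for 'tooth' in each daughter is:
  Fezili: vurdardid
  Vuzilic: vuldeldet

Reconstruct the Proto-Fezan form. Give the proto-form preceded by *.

Position 8: Fezili has i, Vuzilic has e. Taking the neighbouring segments as reconstructed: Fezili i could go back to *e or *i; Vuzilic e could go back to *a or *e — the one source consistent with every daughter is *e.
Position 3: Fezili has r, Vuzilic has l. Vuzilic preserves l here (none of its changes turn any other segment into l), so the proto-segment is *l.
Position 6: Fezili has r, Vuzilic has l. Vuzilic preserves l here (none of its changes turn any other segment into l), so the proto-segment is *l.
Continuing position by position gives *vuldalded; check it forward:
Fezili: *vuldalded
  vuldalded → vuldaldid   [vowel merger]
  vuldaldid → vurdardid   [unconditioned shift]
  vurdardid (rule 3 does not apply)
  giving Fezili vurdardid.
Vuzilic: start from *vuldalded.
  rule 1: no change — vuldalded
  rule 2 (final devoicing): vuldalded → vuldaldet
  rule 3 (vowel merger): vuldaldet → vuldeldet
  ⇒ Vuzilic vuldeldet
No other proto-form is consistent with every reflex, so the reconstruction is *vuldalded.

*vuldalded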